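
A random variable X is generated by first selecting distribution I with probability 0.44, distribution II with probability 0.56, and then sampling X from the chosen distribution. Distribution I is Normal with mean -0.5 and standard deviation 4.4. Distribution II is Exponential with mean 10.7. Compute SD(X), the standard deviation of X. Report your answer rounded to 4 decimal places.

10.1755

Per component, I: μ=-0.5, E[X²]=19.61; II: μ=10.7, E[X²]=228.98.
E[X] = 0.44·-0.5 + 0.56·10.7 = 5.772.
E[X²] = 0.44·19.61 + 0.56·228.98 = 136.857.
Var(X) = E[X²] − (E[X])² = 136.857 − 33.316 = 103.541.
SD(X) = √103.541 = 10.1755.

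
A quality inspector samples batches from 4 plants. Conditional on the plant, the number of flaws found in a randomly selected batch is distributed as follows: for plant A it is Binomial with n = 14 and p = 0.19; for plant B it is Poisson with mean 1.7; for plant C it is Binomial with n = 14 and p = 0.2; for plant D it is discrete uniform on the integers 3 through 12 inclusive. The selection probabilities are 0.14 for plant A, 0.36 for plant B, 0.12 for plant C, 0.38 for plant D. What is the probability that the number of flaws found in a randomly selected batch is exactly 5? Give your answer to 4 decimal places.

0.0665

Conditional on each plant, P(X = 5): A: 0.0744042; B: 0.0216154; C: 0.0859852; D: 0.1.
By total probability, P(X = 5) = 0.14·0.0744042 + 0.36·0.0216154 + 0.12·0.0859852 + 0.38·0.1 = 0.0665163.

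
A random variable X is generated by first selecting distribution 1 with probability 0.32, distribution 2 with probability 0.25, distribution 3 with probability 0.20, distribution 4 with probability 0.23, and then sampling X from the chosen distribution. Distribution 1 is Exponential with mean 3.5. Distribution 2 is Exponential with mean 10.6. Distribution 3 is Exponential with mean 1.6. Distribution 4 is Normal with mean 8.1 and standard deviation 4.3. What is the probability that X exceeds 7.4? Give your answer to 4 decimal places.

Conditional on each component, P(X > 7.4): 1: 0.120719; 2: 0.497523; 3: 0.00980366; 4: 0.564658.
By total probability, P(X > 7.4) = 0.32·0.120719 + 0.25·0.497523 + 0.2·0.00980366 + 0.23·0.564658 = 0.294843.

0.2948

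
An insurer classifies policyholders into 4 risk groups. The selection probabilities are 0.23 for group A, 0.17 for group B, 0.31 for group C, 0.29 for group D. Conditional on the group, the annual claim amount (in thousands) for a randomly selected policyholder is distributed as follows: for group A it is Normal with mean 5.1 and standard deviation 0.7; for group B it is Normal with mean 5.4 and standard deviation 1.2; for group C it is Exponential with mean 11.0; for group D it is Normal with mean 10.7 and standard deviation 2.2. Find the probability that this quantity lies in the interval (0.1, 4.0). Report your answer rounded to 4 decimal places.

Conditional on each group, P(0.1 < X < 4.0): A: 0.0580416; B: 0.121667; C: 0.295806; D: 0.00116092.
By total probability, P(0.1 < X < 4.0) = 0.23·0.0580416 + 0.17·0.121667 + 0.31·0.295806 + 0.29·0.00116092 = 0.12607.

0.1261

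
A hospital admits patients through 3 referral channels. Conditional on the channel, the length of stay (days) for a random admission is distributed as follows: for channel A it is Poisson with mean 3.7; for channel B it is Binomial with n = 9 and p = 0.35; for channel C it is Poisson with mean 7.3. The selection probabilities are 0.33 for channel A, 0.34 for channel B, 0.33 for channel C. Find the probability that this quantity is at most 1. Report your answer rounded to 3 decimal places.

0.081

Conditional on each channel, P(X ≤ 1): A: 0.116201; B: 0.121085; C: 0.00560697.
By total probability, P(X ≤ 1) = 0.33·0.116201 + 0.34·0.121085 + 0.33·0.00560697 = 0.0813654.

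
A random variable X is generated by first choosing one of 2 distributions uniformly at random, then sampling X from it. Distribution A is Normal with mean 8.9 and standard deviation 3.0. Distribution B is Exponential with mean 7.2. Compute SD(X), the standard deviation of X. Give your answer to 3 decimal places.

5.581

Per component, A: μ=8.9, E[X²]=88.21; B: μ=7.2, E[X²]=103.68.
E[X] = 0.5·8.9 + 0.5·7.2 = 8.05.
E[X²] = 0.5·88.21 + 0.5·103.68 = 95.945.
Var(X) = E[X²] − (E[X])² = 95.945 − 64.8025 = 31.1425.
SD(X) = √31.1425 = 5.58055.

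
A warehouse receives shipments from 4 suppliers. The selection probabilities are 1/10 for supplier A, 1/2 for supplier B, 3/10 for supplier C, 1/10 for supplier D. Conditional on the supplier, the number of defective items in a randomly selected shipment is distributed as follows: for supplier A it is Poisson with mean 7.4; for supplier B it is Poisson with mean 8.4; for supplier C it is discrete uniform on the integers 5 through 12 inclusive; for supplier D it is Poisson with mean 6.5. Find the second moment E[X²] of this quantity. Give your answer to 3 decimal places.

For each component E[X²] = Var + (mean)², giving A: 62.16; B: 78.96; C: 77.5; D: 48.75.
Overall E[X²] = 0.1·62.16 + 0.5·78.96 + 0.3·77.5 + 0.1·48.75 = 73.821.

73.821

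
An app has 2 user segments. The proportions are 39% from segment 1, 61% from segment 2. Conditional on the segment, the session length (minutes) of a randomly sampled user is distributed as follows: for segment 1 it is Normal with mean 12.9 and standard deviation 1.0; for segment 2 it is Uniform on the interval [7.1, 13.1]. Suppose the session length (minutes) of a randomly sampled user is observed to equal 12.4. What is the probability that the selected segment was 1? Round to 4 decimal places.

Likelihoods f(12.4 | ·): 1: 0.352065; 2: 0.166667.
Posterior ∝ prior × likelihood. Numerator for 1: 0.39·0.352065 = 0.137305.
Normalizing constant: 0.39·0.352065 + 0.61·0.166667 = 0.238972.
P(1 | observation) = 0.137305 / 0.238972 = 0.574567.

0.5746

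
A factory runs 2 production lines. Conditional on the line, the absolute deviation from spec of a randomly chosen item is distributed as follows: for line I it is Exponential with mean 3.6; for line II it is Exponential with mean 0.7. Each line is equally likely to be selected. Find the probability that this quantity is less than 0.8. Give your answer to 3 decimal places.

0.440

Conditional on each line, P(X < 0.8): I: 0.199263; II: 0.681093.
By total probability, P(X < 0.8) = 0.5·0.199263 + 0.5·0.681093 = 0.440178.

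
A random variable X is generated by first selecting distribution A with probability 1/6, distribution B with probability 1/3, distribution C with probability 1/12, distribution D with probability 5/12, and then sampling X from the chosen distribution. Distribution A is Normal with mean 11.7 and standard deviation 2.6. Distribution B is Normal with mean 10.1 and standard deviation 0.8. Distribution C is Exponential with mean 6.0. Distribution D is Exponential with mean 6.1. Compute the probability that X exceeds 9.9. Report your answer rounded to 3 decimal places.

Conditional on each component, P(X > 9.9): A: 0.755628; B: 0.598706; C: 0.19205; D: 0.197316.
By total probability, P(X > 9.9) = 0.166667·0.755628 + 0.333333·0.598706 + 0.0833333·0.19205 + 0.416667·0.197316 = 0.423726.

0.424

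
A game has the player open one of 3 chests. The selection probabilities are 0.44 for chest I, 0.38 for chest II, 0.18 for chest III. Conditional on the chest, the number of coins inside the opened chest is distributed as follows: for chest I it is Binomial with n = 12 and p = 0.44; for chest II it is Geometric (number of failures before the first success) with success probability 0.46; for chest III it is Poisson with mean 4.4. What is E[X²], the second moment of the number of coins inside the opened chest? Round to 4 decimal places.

19.3377

For each component E[X²] = Var + (mean)², giving I: 30.8352; II: 3.93006; III: 23.76.
Overall E[X²] = 0.44·30.8352 + 0.38·3.93006 + 0.18·23.76 = 19.3377.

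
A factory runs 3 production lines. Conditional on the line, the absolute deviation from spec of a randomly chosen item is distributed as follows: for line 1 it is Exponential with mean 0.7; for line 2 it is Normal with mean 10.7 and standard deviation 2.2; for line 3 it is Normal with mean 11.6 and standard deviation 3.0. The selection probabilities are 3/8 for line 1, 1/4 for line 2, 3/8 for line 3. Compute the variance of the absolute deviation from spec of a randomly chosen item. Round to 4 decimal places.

Per component, 1: μ=0.7, E[X²]=0.98; 2: μ=10.7, E[X²]=119.33; 3: μ=11.6, E[X²]=143.56.
E[X] = 0.375·0.7 + 0.25·10.7 + 0.375·11.6 = 7.2875.
E[X²] = 0.375·0.98 + 0.25·119.33 + 0.375·143.56 = 84.035.
Var(X) = E[X²] − (E[X])² = 84.035 − 53.1077 = 30.9273.

30.9273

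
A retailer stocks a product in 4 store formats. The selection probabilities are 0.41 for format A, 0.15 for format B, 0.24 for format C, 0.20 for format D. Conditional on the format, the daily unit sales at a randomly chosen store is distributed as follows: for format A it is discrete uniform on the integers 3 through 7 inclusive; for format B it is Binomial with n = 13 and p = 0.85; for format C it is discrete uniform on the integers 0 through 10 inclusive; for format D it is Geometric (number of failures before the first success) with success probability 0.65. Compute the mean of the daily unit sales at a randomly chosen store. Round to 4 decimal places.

5.0152

Component means — A: 5; B: 11.05; C: 5; D: 0.538462.
E[X] = 0.41·5 + 0.15·11.05 + 0.24·5 + 0.2·0.538462 = 5.01519.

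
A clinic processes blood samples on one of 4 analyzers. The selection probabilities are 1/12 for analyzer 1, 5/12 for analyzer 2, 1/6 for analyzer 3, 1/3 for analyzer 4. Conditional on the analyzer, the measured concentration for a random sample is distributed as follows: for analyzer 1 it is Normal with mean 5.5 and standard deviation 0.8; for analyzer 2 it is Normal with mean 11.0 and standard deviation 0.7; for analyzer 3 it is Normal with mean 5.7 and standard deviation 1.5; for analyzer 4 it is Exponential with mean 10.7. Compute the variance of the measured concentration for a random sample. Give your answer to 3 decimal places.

Per component, 1: μ=5.5, E[X²]=30.89; 2: μ=11, E[X²]=121.49; 3: μ=5.7, E[X²]=34.74; 4: μ=10.7, E[X²]=228.98.
E[X] = 0.0833333·5.5 + 0.416667·11 + 0.166667·5.7 + 0.333333·10.7 = 9.55833.
E[X²] = 0.0833333·30.89 + 0.416667·121.49 + 0.166667·34.74 + 0.333333·228.98 = 135.312.
Var(X) = E[X²] − (E[X])² = 135.312 − 91.3617 = 43.9499.

43.950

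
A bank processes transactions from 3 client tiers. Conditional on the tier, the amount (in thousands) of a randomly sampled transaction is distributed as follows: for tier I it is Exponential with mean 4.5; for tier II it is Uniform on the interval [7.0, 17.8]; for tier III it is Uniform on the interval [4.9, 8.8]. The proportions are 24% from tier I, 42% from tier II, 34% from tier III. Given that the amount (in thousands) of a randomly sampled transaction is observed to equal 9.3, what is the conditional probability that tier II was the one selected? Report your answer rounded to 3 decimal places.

Likelihoods f(9.3 | ·): I: 0.0281349; II: 0.0925926; III: 0.
Posterior ∝ prior × likelihood. Numerator for II: 0.42·0.0925926 = 0.0388889.
Normalizing constant: 0.24·0.0281349 + 0.42·0.0925926 + 0.34·0 = 0.0456413.
P(II | observation) = 0.0388889 / 0.0456413 = 0.852055.

0.852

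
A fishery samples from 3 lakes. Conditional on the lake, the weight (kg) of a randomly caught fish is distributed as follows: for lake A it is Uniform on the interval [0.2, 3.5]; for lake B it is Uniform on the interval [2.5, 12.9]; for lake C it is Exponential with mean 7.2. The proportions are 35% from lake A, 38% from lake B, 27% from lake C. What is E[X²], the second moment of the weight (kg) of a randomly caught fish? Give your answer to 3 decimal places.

55.464

For each component E[X²] = Var + (mean)², giving A: 4.33; B: 68.3033; C: 103.68.
Overall E[X²] = 0.35·4.33 + 0.38·68.3033 + 0.27·103.68 = 55.4644.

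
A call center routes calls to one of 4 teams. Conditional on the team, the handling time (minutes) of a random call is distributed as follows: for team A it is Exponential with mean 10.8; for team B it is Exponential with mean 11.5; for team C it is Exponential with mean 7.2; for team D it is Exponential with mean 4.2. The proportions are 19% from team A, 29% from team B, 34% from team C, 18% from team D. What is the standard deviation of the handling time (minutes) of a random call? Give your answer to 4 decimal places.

Per component, A: μ=10.8, E[X²]=233.28; B: μ=11.5, E[X²]=264.5; C: μ=7.2, E[X²]=103.68; D: μ=4.2, E[X²]=35.28.
E[X] = 0.19·10.8 + 0.29·11.5 + 0.34·7.2 + 0.18·4.2 = 8.591.
E[X²] = 0.19·233.28 + 0.29·264.5 + 0.34·103.68 + 0.18·35.28 = 162.63.
Var(X) = E[X²] − (E[X])² = 162.63 − 73.8053 = 88.8245.
SD(X) = √88.8245 = 9.42468.

9.4247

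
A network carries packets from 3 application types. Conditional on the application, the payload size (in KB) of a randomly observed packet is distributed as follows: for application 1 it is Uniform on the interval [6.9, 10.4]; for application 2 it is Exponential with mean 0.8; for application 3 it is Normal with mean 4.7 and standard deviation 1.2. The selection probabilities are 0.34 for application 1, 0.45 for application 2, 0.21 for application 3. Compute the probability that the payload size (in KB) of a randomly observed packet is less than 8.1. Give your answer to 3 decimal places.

0.776

Conditional on each application, P(X < 8.1): 1: 0.342857; 2: 0.99996; 3: 0.997697.
By total probability, P(X < 8.1) = 0.34·0.342857 + 0.45·0.99996 + 0.21·0.997697 = 0.77607.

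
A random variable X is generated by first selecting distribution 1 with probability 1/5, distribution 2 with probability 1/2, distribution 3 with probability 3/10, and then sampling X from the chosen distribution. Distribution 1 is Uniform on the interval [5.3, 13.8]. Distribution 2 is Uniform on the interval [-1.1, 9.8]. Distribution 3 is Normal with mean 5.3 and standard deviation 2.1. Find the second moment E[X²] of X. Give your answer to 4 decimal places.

43.6063

For each component E[X²] = Var + (mean)², giving 1: 97.2233; 2: 28.8233; 3: 32.5.
Overall E[X²] = 0.2·97.2233 + 0.5·28.8233 + 0.3·32.5 = 43.6063.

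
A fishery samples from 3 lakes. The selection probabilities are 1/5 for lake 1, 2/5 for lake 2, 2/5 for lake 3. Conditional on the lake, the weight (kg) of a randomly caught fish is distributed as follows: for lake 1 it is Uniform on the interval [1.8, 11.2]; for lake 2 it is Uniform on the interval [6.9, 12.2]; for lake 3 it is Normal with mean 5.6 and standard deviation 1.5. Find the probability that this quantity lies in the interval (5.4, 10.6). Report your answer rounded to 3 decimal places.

Conditional on each lake, P(5.4 < X < 10.6): 1: 0.553191; 2: 0.698113; 3: 0.552606.
By total probability, P(5.4 < X < 10.6) = 0.2·0.553191 + 0.4·0.698113 + 0.4·0.552606 = 0.610926.

0.611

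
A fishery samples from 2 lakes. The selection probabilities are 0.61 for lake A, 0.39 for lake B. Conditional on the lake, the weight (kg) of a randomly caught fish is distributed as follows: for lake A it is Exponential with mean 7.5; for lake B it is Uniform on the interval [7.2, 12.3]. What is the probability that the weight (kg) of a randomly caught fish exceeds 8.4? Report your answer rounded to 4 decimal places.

0.4973

Conditional on each lake, P(X > 8.4): A: 0.32628; B: 0.764706.
By total probability, P(X > 8.4) = 0.61·0.32628 + 0.39·0.764706 = 0.497266.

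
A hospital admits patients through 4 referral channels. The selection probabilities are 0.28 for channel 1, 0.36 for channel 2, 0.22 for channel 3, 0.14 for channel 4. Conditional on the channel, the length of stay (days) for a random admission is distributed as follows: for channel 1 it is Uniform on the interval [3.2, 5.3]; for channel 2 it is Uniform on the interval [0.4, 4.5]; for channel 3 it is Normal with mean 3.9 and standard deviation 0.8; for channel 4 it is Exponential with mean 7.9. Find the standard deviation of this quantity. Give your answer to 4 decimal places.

Per component, 1: μ=4.25, E[X²]=18.43; 2: μ=2.45, E[X²]=7.40333; 3: μ=3.9, E[X²]=15.85; 4: μ=7.9, E[X²]=124.82.
E[X] = 0.28·4.25 + 0.36·2.45 + 0.22·3.9 + 0.14·7.9 = 4.036.
E[X²] = 0.28·18.43 + 0.36·7.40333 + 0.22·15.85 + 0.14·124.82 = 28.7874.
Var(X) = E[X²] − (E[X])² = 28.7874 − 16.2893 = 12.4981.
SD(X) = √12.4981 = 3.53527.

3.5353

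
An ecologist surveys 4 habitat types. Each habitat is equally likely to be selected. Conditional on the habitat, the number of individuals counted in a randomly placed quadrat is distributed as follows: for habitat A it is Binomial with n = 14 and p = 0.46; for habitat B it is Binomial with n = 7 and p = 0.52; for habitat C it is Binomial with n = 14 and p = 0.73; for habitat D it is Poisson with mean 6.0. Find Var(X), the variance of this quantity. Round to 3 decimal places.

9.058

Per component, A: μ=6.44, E[X²]=44.9512; B: μ=3.64, E[X²]=14.9968; C: μ=10.22, E[X²]=107.208; D: μ=6, E[X²]=42.
E[X] = 0.25·6.44 + 0.25·3.64 + 0.25·10.22 + 0.25·6 = 6.575.
E[X²] = 0.25·44.9512 + 0.25·14.9968 + 0.25·107.208 + 0.25·42 = 52.2889.
Var(X) = E[X²] − (E[X])² = 52.2889 − 43.2306 = 9.05832.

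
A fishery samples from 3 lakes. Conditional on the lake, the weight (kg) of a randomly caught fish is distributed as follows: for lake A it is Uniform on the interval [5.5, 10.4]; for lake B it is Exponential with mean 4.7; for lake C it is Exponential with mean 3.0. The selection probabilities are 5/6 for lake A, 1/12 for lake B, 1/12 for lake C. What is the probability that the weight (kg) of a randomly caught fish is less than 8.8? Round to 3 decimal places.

0.711

Conditional on each lake, P(X < 8.8): A: 0.673469; B: 0.846237; C: 0.946781.
By total probability, P(X < 8.8) = 0.833333·0.673469 + 0.0833333·0.846237 + 0.0833333·0.946781 = 0.710643.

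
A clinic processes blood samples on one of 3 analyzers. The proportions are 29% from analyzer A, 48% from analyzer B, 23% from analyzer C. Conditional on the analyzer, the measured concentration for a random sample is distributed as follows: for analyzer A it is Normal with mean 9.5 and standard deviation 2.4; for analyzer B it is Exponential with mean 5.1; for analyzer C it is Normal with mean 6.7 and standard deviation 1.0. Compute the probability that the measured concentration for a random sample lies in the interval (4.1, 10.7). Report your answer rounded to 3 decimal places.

Conditional on each analyzer, P(4.1 < X < 10.7): A: 0.679238; B: 0.324874; C: 0.995307.
By total probability, P(4.1 < X < 10.7) = 0.29·0.679238 + 0.48·0.324874 + 0.23·0.995307 = 0.581839.

0.582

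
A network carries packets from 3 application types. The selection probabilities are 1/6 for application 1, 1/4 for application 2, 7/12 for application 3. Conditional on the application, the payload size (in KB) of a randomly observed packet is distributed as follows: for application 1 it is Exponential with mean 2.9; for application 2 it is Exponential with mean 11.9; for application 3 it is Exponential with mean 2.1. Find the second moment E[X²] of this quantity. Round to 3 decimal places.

For each component E[X²] = Var + (mean)², giving 1: 16.82; 2: 283.22; 3: 8.82.
Overall E[X²] = 0.166667·16.82 + 0.25·283.22 + 0.583333·8.82 = 78.7533.

78.753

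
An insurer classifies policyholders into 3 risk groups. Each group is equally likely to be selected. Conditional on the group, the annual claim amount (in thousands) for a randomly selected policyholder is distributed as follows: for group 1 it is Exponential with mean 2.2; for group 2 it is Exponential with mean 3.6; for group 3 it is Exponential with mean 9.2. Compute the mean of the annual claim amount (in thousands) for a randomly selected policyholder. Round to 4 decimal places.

5.0000

Component means — 1: 2.2; 2: 3.6; 3: 9.2.
E[X] = 0.333333·2.2 + 0.333333·3.6 + 0.333333·9.2 = 5.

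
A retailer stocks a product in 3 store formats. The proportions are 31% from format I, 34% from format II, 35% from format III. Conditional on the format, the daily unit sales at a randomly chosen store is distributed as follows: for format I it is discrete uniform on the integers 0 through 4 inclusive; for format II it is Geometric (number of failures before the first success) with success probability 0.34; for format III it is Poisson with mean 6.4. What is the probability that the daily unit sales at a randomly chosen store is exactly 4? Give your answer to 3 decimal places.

Conditional on each format, P(X = 4): I: 0.2; II: 0.0645141; III: 0.116151.
By total probability, P(X = 4) = 0.31·0.2 + 0.34·0.0645141 + 0.35·0.116151 = 0.124588.

0.125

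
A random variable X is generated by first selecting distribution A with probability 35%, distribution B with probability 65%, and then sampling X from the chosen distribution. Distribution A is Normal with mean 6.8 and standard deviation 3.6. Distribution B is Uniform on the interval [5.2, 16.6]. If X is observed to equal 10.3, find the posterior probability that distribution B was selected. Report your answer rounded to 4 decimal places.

Likelihoods f(10.3 | ·): A: 0.0690807; B: 0.0877193.
Posterior ∝ prior × likelihood. Numerator for B: 0.65·0.0877193 = 0.0570175.
Normalizing constant: 0.35·0.0690807 + 0.65·0.0877193 = 0.0811958.
P(B | observation) = 0.0570175 / 0.0811958 = 0.702223.

0.7022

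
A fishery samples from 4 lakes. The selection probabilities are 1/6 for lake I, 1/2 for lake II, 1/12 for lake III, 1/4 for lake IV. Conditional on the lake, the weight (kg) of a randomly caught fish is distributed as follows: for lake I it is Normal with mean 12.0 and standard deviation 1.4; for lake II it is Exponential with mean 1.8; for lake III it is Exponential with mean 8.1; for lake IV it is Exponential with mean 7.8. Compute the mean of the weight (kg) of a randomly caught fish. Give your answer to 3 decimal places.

Component means — I: 12; II: 1.8; III: 8.1; IV: 7.8.
E[X] = 0.166667·12 + 0.5·1.8 + 0.0833333·8.1 + 0.25·7.8 = 5.525.

5.525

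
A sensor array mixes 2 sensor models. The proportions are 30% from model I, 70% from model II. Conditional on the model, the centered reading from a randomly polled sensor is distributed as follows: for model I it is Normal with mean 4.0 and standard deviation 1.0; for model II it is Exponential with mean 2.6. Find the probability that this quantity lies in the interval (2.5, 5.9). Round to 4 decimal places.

Conditional on each model, P(2.5 < X < 5.9): I: 0.904476; II: 0.278913.
By total probability, P(2.5 < X < 5.9) = 0.3·0.904476 + 0.7·0.278913 = 0.466582.

0.4666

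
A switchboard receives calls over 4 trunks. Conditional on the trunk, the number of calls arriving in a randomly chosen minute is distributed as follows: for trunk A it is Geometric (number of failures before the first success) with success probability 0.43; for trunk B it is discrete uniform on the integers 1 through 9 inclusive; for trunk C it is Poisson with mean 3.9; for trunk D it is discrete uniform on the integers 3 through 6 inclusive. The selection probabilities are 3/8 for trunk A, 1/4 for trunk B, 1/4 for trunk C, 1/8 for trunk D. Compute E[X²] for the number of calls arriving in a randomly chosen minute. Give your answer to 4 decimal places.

For each component E[X²] = Var + (mean)², giving A: 4.83991; B: 31.6667; C: 19.11; D: 21.5.
Overall E[X²] = 0.375·4.83991 + 0.25·31.6667 + 0.25·19.11 + 0.125·21.5 = 17.1966.

17.1966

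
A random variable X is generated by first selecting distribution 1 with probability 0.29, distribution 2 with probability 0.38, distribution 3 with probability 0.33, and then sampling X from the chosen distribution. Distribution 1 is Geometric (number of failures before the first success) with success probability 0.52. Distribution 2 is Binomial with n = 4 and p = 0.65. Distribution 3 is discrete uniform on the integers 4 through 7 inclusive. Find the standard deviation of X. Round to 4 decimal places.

2.1546

Per component, 1: μ=0.923077, E[X²]=2.62722; 2: μ=2.6, E[X²]=7.67; 3: μ=5.5, E[X²]=31.5.
E[X] = 0.29·0.923077 + 0.38·2.6 + 0.33·5.5 = 3.07069.
E[X²] = 0.29·2.62722 + 0.38·7.67 + 0.33·31.5 = 14.0715.
Var(X) = E[X²] − (E[X])² = 14.0715 − 9.42915 = 4.64234.
SD(X) = √4.64234 = 2.15461.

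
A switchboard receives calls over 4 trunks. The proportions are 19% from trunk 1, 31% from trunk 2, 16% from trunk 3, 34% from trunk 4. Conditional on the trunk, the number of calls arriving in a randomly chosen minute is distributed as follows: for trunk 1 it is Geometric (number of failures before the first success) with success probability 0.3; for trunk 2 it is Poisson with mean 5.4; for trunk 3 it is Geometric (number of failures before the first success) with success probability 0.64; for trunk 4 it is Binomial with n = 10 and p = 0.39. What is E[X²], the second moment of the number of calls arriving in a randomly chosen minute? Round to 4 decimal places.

19.3973

For each component E[X²] = Var + (mean)², giving 1: 13.2222; 2: 34.56; 3: 1.19531; 4: 17.589.
Overall E[X²] = 0.19·13.2222 + 0.31·34.56 + 0.16·1.19531 + 0.34·17.589 = 19.3973.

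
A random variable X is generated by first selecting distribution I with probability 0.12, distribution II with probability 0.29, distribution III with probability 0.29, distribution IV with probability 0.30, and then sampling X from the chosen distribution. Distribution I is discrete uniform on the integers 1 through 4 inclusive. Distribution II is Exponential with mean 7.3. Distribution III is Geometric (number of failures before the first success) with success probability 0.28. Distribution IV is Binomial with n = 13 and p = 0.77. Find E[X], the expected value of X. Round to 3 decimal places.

Component means — I: 2.5; II: 7.3; III: 2.57143; IV: 10.01.
E[X] = 0.12·2.5 + 0.29·7.3 + 0.29·2.57143 + 0.3·10.01 = 6.16571.

6.166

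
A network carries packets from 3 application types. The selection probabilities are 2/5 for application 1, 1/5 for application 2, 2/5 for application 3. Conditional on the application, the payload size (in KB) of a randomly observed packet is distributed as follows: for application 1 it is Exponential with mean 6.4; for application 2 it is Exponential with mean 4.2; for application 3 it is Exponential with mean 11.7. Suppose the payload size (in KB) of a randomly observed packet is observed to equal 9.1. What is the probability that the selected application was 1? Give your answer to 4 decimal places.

0.4161

Likelihoods f(9.1 | ·): 1: 0.0376971; 2: 0.0272759; 3: 0.0392672.
Posterior ∝ prior × likelihood. Numerator for 1: 0.4·0.0376971 = 0.0150788.
Normalizing constant: 0.4·0.0376971 + 0.2·0.0272759 + 0.4·0.0392672 = 0.0362409.
P(1 | observation) = 0.0150788 / 0.0362409 = 0.416072.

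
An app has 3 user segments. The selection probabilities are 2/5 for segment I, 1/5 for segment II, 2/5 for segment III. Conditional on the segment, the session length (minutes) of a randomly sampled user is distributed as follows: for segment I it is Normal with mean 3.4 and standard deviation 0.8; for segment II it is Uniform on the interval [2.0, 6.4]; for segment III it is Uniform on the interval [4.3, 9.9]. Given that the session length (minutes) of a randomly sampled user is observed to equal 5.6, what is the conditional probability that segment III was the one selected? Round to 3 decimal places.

Likelihoods f(5.6 | ·): I: 0.011367; II: 0.227273; III: 0.178571.
Posterior ∝ prior × likelihood. Numerator for III: 0.4·0.178571 = 0.0714286.
Normalizing constant: 0.4·0.011367 + 0.2·0.227273 + 0.4·0.178571 = 0.12143.
P(III | observation) = 0.0714286 / 0.12143 = 0.588229.

0.588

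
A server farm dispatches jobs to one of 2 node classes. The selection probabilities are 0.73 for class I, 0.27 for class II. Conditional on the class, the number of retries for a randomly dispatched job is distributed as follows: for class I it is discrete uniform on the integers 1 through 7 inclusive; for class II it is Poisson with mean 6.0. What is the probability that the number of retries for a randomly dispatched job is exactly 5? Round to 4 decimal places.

Conditional on each class, P(X = 5): I: 0.142857; II: 0.160623.
By total probability, P(X = 5) = 0.73·0.142857 + 0.27·0.160623 = 0.147654.

0.1477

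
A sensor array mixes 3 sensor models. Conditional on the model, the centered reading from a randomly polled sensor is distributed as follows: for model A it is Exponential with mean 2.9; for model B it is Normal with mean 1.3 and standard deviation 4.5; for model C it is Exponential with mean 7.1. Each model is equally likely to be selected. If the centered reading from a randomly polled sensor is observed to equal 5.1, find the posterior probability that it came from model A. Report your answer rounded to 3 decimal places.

0.312

Likelihoods f(5.1 | ·): A: 0.0594077; B: 0.0620659; C: 0.0686726.
Posterior ∝ prior × likelihood. Numerator for A: 0.333333·0.0594077 = 0.0198026.
Normalizing constant: 0.333333·0.0594077 + 0.333333·0.0620659 + 0.333333·0.0686726 = 0.0633821.
P(A | observation) = 0.0198026 / 0.0633821 = 0.312432.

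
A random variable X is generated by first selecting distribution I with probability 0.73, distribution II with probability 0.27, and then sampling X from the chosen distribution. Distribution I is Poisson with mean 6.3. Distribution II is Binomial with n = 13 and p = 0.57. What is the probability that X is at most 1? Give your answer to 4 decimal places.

0.0099

Conditional on each component, P(X ≤ 1): I: 0.013405; II: 0.000313284.
By total probability, P(X ≤ 1) = 0.73·0.013405 + 0.27·0.000313284 = 0.00987025.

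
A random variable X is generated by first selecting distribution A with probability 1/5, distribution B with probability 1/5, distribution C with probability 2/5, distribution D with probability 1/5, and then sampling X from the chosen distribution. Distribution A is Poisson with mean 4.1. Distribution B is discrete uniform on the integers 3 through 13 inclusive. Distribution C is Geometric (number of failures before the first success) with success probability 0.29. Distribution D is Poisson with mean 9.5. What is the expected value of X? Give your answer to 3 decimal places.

Component means — A: 4.1; B: 8; C: 2.44828; D: 9.5.
E[X] = 0.2·4.1 + 0.2·8 + 0.4·2.44828 + 0.2·9.5 = 5.29931.

5.299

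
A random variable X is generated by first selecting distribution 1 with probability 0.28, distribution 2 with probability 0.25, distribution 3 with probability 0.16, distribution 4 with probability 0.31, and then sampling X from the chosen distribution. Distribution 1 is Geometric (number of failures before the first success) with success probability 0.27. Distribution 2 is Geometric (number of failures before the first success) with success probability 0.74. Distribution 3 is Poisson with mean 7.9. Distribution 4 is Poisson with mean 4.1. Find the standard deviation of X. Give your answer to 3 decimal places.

Per component, 1: μ=2.7037, E[X²]=17.3237; 2: μ=0.351351, E[X²]=0.598247; 3: μ=7.9, E[X²]=70.31; 4: μ=4.1, E[X²]=20.91.
E[X] = 0.28·2.7037 + 0.25·0.351351 + 0.16·7.9 + 0.31·4.1 = 3.37987.
E[X²] = 0.28·17.3237 + 0.25·0.598247 + 0.16·70.31 + 0.31·20.91 = 22.7319.
Var(X) = E[X²] − (E[X])² = 22.7319 − 11.4236 = 11.3084.
SD(X) = √11.3084 = 3.36279.

3.363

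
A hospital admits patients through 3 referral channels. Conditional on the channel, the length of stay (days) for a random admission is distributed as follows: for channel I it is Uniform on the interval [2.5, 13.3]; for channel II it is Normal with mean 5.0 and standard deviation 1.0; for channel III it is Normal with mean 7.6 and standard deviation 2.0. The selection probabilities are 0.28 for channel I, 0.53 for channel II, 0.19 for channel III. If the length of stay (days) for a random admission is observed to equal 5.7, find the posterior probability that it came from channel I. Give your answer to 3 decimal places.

Likelihoods f(5.7 | ·): I: 0.0925926; II: 0.312254; III: 0.12703.
Posterior ∝ prior × likelihood. Numerator for I: 0.28·0.0925926 = 0.0259259.
Normalizing constant: 0.28·0.0925926 + 0.53·0.312254 + 0.19·0.12703 = 0.215556.
P(I | observation) = 0.0259259 / 0.215556 = 0.120275.

0.120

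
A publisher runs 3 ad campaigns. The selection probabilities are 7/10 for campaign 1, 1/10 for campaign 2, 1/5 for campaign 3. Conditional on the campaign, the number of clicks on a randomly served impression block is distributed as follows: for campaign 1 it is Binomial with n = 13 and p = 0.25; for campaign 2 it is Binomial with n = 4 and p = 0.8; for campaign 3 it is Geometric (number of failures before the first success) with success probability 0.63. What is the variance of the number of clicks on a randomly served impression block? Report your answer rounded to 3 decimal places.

3.086

Per component, 1: μ=3.25, E[X²]=13; 2: μ=3.2, E[X²]=10.88; 3: μ=0.587302, E[X²]=1.27715.
E[X] = 0.7·3.25 + 0.1·3.2 + 0.2·0.587302 = 2.71246.
E[X²] = 0.7·13 + 0.1·10.88 + 0.2·1.27715 = 10.4434.
Var(X) = E[X²] − (E[X])² = 10.4434 − 7.35744 = 3.08599.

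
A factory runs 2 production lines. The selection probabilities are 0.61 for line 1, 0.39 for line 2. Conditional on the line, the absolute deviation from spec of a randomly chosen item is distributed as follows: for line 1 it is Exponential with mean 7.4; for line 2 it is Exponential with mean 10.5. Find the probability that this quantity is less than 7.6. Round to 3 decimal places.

0.592

Conditional on each line, P(X < 7.6): 1: 0.64193; 2: 0.515099.
By total probability, P(X < 7.6) = 0.61·0.64193 + 0.39·0.515099 = 0.592466.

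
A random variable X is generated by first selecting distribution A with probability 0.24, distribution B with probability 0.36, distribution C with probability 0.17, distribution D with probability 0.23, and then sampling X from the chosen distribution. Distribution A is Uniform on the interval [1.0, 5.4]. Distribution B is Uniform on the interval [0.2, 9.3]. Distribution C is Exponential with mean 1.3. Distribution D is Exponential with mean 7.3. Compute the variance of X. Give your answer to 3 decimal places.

Per component, A: μ=3.2, E[X²]=11.8533; B: μ=4.75, E[X²]=29.4633; C: μ=1.3, E[X²]=3.38; D: μ=7.3, E[X²]=106.58.
E[X] = 0.24·3.2 + 0.36·4.75 + 0.17·1.3 + 0.23·7.3 = 4.378.
E[X²] = 0.24·11.8533 + 0.36·29.4633 + 0.17·3.38 + 0.23·106.58 = 38.5396.
Var(X) = E[X²] − (E[X])² = 38.5396 − 19.1669 = 19.3727.

19.373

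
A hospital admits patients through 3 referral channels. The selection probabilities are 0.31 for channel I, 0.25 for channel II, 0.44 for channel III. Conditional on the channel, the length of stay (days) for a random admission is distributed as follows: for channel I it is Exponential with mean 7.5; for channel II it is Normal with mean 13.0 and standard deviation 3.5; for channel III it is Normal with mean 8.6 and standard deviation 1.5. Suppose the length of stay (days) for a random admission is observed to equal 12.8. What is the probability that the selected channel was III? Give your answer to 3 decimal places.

0.061

Likelihoods f(12.8 | ·): I: 0.024196; II: 0.113798; III: 0.00527697.
Posterior ∝ prior × likelihood. Numerator for III: 0.44·0.00527697 = 0.00232187.
Normalizing constant: 0.31·0.024196 + 0.25·0.113798 + 0.44·0.00527697 = 0.038272.
P(III | observation) = 0.00232187 / 0.038272 = 0.0606675.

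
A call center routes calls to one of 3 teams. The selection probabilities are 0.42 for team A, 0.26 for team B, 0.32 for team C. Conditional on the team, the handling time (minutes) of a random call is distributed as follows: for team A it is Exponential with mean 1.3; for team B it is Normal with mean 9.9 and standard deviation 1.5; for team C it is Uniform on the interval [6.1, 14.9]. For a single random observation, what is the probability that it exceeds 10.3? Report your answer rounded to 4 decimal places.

Conditional on each team, P(X > 10.3): A: 0.000362286; B: 0.394863; C: 0.522727.
By total probability, P(X > 10.3) = 0.42·0.000362286 + 0.26·0.394863 + 0.32·0.522727 = 0.270089.

0.2701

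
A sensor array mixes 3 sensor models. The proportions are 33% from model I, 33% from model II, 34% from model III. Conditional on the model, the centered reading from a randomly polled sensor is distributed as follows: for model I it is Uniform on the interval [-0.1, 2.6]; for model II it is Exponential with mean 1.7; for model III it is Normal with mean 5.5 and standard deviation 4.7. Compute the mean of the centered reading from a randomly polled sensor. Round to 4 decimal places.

Component means — I: 1.25; II: 1.7; III: 5.5.
E[X] = 0.33·1.25 + 0.33·1.7 + 0.34·5.5 = 2.8435.

2.8435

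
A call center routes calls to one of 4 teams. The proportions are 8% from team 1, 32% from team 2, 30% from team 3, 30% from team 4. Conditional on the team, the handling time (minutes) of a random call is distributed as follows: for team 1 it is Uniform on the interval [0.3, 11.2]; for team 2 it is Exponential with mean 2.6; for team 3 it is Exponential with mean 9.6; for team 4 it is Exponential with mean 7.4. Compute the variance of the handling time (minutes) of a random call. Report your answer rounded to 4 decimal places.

Per component, 1: μ=5.75, E[X²]=42.9633; 2: μ=2.6, E[X²]=13.52; 3: μ=9.6, E[X²]=184.32; 4: μ=7.4, E[X²]=109.52.
E[X] = 0.08·5.75 + 0.32·2.6 + 0.3·9.6 + 0.3·7.4 = 6.392.
E[X²] = 0.08·42.9633 + 0.32·13.52 + 0.3·184.32 + 0.3·109.52 = 95.9155.
Var(X) = E[X²] − (E[X])² = 95.9155 − 40.8577 = 55.0578.

55.0578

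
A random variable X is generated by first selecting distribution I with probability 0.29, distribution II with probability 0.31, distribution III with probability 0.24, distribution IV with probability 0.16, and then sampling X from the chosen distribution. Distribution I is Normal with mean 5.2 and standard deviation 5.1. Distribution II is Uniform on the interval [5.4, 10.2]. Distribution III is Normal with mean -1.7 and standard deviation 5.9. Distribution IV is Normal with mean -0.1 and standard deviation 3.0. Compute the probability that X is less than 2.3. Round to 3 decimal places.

0.389

Conditional on each component, P(X < 2.3): I: 0.284804; II: 0; III: 0.751103; IV: 0.788145.
By total probability, P(X < 2.3) = 0.29·0.284804 + 0.31·0 + 0.24·0.751103 + 0.16·0.788145 = 0.388961.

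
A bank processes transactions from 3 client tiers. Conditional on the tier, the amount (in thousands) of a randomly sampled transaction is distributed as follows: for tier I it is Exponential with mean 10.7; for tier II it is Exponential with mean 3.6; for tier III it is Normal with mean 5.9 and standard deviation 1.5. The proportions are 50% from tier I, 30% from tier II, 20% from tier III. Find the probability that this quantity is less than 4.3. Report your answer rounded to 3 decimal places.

Conditional on each tier, P(X < 4.3): I: 0.330932; II: 0.697128; III: 0.143061.
By total probability, P(X < 4.3) = 0.5·0.330932 + 0.3·0.697128 + 0.2·0.143061 = 0.403216.

0.403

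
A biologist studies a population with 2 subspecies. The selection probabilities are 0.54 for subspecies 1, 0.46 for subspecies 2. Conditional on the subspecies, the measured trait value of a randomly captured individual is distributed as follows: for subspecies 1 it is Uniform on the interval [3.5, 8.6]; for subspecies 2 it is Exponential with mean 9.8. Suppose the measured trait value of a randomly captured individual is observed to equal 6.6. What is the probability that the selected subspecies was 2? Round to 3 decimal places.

0.184

Likelihoods f(6.6 | ·): 1: 0.196078; 2: 0.0520343.
Posterior ∝ prior × likelihood. Numerator for 2: 0.46·0.0520343 = 0.0239358.
Normalizing constant: 0.54·0.196078 + 0.46·0.0520343 = 0.129818.
P(2 | observation) = 0.0239358 / 0.129818 = 0.184379.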